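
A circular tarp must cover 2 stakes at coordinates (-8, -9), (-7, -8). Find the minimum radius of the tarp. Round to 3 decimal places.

0.707

The smallest circle enclosing two points has them as diameter endpoints.
Centre = midpoint = (-7.5, -8.5); r² = |(-8, -9)−(-7, -8)|²/4 = 2/4 = 0.5.
r = √(0.5) ≈ 0.707.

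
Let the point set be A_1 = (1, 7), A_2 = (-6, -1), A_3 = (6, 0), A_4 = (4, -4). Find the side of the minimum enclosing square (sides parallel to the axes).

The bounding box has width 12 and height 11.
An axis-aligned square enclosing the set must have side ≥ max(width, height).
So the minimum side is max(12, 11) = 12.

12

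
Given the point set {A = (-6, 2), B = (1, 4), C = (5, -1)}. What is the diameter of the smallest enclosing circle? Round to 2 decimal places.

Side lengths²: AB² = 53, AC² = 130, BC² = 41.
Since AC² = 130 ≥ 53 + 41 = 94, the angle opposite AC is not acute, so the smallest enclosing circle has AC as diameter.
Centre = midpoint of AC = (-0.5, 0.5), r² = 130/4 = 32.5.
Diameter = 2r = 2√(32.5) ≈ 11.40.

11.40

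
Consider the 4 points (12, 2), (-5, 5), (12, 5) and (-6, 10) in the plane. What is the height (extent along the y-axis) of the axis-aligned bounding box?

max y = 10, min y = 2, so height = 8.

8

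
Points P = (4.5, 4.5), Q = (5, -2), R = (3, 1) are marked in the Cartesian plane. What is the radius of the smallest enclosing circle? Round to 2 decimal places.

3.26

Side lengths²: PQ² = 42.5, PR² = 14.5, QR² = 13.
Since PQ² = 42.5 ≥ 14.5 + 13 = 27.5, the angle opposite PQ is not acute, so the smallest enclosing circle has PQ as diameter.
Centre = midpoint of PQ = (4.75, 1.25), r² = 42.5/4 = 10.625.
r = √(10.625) ≈ 3.26.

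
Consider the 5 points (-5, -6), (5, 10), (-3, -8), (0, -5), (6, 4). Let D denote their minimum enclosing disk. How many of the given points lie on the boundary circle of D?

2

The farthest pair is (5, 10)–(-3, -8) with squared distance 388. The circle on this segment as diameter has centre (1, 1) and r² = 388/4 = 97.
Check (-5, -6): distance² to centre = 85 ≤ 97, so it lies inside.
All remaining points lie in this disk, and no smaller disk contains both endpoints, so this is the minimum enclosing circle.
The points at distance exactly r from the centre are (5, 10), (-3, -8) — 2 points.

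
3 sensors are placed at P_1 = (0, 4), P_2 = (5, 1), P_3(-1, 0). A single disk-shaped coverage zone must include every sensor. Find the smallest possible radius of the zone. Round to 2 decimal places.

Side lengths²: P_1P_2² = 34, P_1P_3² = 17, P_2P_3² = 37.
Since P_2P_3² = 37 < 34 + 17 = 51, the triangle is acute, so the smallest enclosing circle is the circumcircle.
Circumcentre = (85/46, 65/46), r² = 10693/1058.
r = √(10693/1058) ≈ 3.18.

3.18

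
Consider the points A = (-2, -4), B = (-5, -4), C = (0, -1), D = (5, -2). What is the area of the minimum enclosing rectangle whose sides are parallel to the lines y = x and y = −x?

48

In coordinates u = x + y, v = x − y the rectangle is axis-aligned; the map (x,y)→(u,v) scales areas by 2.
u-values: -6, -9, -1, 3; range = 3 − (-9) = 12.
v-values: 2, -1, 1, 7; range = 7 − (-1) = 8.
Area = (12 × 8) / 2 = 48.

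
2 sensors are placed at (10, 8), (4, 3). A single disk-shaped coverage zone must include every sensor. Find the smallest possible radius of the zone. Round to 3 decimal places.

3.905

The smallest circle enclosing two points has them as diameter endpoints.
Centre = midpoint = (7, 5.5); r² = |(10, 8)−(4, 3)|²/4 = 61/4 = 15.25.
r = √(15.25) ≈ 3.905.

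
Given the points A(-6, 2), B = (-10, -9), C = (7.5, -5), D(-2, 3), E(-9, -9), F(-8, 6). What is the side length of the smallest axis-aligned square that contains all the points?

17.5

The bounding box has width 17.5 and height 15.
An axis-aligned square enclosing the set must have side ≥ max(width, height).
So the minimum side is max(17.5, 15) = 17.5.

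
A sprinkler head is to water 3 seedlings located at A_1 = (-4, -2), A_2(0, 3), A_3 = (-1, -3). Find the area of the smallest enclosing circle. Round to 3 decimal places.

Side lengths²: A_1A_2² = 41, A_1A_3² = 10, A_2A_3² = 37.
Since A_1A_2² = 41 < 37 + 10 = 47, the triangle is acute, so the smallest enclosing circle is the circumcircle.
Circumcentre = (-61/38, 7/38), r² = 7585/722.
Area = π·r² = π·7585/722 ≈ 33.004.

33.004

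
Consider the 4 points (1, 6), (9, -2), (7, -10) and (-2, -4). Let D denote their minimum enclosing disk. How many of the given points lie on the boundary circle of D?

The farthest pair is (1, 6)–(7, -10) with squared distance 292. The circle on this segment as diameter has centre (4, -2) and r² = 292/4 = 73.
Check (9, -2): distance² to centre = 25 ≤ 73, so it lies inside.
All remaining points lie in this disk, and no smaller disk contains both endpoints, so this is the minimum enclosing circle.
The points at distance exactly r from the centre are (1, 6), (7, -10) — 2 points.

2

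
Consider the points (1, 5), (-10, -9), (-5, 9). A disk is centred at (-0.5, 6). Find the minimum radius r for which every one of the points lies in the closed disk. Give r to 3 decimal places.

17.755

The required radius is the distance from (-0.5, 6) to the farthest point.
Squared distances: 3.25, 315.25, 29.25.
Maximum is 315.25, attained at (-10, -9).
r = √(315.25) ≈ 17.755.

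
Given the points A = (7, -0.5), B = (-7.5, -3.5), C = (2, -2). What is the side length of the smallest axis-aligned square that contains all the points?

The bounding box has width 14.5 and height 3.
An axis-aligned square enclosing the set must have side ≥ max(width, height).
So the minimum side is max(14.5, 3) = 14.5.

14.5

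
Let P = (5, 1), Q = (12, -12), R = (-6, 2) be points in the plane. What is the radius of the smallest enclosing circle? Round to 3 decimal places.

11.402

Side lengths²: PQ² = 218, PR² = 122, QR² = 520.
Since QR² = 520 ≥ 218 + 122 = 340, the angle opposite QR is not acute, so the smallest enclosing circle has QR as diameter.
Centre = midpoint of QR = (3, -5), r² = 520/4 = 130.
r = √130 ≈ 11.402.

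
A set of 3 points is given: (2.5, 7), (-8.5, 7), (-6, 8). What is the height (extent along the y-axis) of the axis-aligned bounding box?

1

max y = 8, min y = 7, so height = 1.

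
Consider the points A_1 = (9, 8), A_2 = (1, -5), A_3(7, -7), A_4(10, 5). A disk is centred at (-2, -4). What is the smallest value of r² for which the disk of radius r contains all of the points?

265

The required radius is the distance from (-2, -4) to the farthest point.
Squared distances: 265, 10, 90, 225.
Maximum is 265, attained at A_1.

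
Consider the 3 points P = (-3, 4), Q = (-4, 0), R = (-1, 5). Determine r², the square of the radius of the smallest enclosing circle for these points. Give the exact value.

Side lengths²: PQ² = 17, PR² = 5, QR² = 34.
Since QR² = 34 ≥ 17 + 5 = 22, the angle opposite QR is not acute, so the smallest enclosing circle has QR as diameter.
Centre = midpoint of QR = (-2.5, 2.5), r² = 34/4 = 8.5.

8.5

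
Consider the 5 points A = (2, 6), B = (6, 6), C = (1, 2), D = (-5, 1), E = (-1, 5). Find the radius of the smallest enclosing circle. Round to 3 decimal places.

By Welzl's lemma the MEC is supported by two points (diametrically opposite) or three points (on a circumcircle).
The farthest pair is B–D with squared distance 146. The circle on this segment as diameter has centre (0.5, 3.5) and r² = 146/4 = 36.5.
Check A: distance² to centre = 8.5 ≤ 36.5, so it lies inside.
All remaining points lie in this disk, and no smaller disk contains both endpoints, so this is the minimum enclosing circle.
r = √(36.5) ≈ 6.042.

6.042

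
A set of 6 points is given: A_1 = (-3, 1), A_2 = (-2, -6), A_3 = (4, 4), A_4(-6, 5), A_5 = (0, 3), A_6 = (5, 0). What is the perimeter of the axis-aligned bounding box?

44

Width = max x − min x = 5 − (-6) = 11.
Height = max y − min y = 5 − (-6) = 11.
Perimeter = 2(11 + 11) = 44.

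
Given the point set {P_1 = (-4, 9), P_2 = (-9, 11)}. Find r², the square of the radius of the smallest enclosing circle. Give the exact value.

The smallest circle enclosing two points has them as diameter endpoints.
Centre = midpoint = (-6.5, 10); r² = |P_1P_2|²/4 = 29/4 = 7.25.

7.25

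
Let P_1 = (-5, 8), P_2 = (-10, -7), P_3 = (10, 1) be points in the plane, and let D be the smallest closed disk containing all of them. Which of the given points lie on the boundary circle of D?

P_1, P_2, P_3

Side lengths²: P_1P_2² = 250, P_1P_3² = 274, P_2P_3² = 464.
Since P_2P_3² = 464 < 274 + 250 = 524, the triangle is acute, so the smallest enclosing circle is the circumcircle.
Circumcentre = (-6/13, -24/13), r² = 19865/169.
The points at distance exactly r from the centre are P_1, P_2, P_3 — 3 points.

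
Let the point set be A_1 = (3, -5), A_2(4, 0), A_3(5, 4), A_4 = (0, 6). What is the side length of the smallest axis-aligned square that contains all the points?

The bounding box has width 5 and height 11.
An axis-aligned square enclosing the set must have side ≥ max(width, height).
So the minimum side is max(5, 11) = 11.

11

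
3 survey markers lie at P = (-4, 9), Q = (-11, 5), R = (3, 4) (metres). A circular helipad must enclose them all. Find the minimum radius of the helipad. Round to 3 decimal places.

7.018

Side lengths²: PQ² = 65, PR² = 74, QR² = 197.
Since QR² = 197 ≥ 74 + 65 = 139, the angle opposite QR is not acute, so the smallest enclosing circle has QR as diameter.
Centre = midpoint of QR = (-4, 4.5), r² = 197/4 = 49.25.
r = √(49.25) ≈ 7.018.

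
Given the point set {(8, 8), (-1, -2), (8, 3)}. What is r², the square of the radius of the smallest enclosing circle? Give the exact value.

45.25

Call the three points A, B, C in the order given.
Side lengths²: AB² = 181, AC² = 25, BC² = 106.
Since AB² = 181 ≥ 106 + 25 = 131, the angle opposite AB is not acute, so the smallest enclosing circle has AB as diameter.
Centre = midpoint of AB = (3.5, 3), r² = 181/4 = 45.25.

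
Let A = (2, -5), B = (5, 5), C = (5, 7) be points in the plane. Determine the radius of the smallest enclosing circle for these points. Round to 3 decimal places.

Side lengths²: AB² = 109, AC² = 153, BC² = 4.
Since AC² = 153 ≥ 109 + 4 = 113, the angle opposite AC is not acute, so the smallest enclosing circle has AC as diameter.
Centre = midpoint of AC = (3.5, 1), r² = 153/4 = 38.25.
r = √(38.25) ≈ 6.185.

6.185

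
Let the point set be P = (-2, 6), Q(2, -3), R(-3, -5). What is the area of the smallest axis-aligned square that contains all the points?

121

The bounding box has width 5 and height 11.
An axis-aligned square enclosing the set must have side ≥ max(width, height).
So the minimum side is max(5, 11) = 11.
Area = 11² = 121.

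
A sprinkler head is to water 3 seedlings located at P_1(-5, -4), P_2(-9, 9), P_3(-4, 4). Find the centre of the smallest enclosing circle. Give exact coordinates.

Side lengths²: P_1P_2² = 185, P_1P_3² = 65, P_2P_3² = 50.
Since P_1P_2² = 185 ≥ 65 + 50 = 115, the angle opposite P_1P_2 is not acute, so the smallest enclosing circle has P_1P_2 as diameter.
Centre = midpoint of P_1P_2 = (-7, 2.5), r² = 185/4 = 46.25.
Centre = (-7, 2.5).

(-7, 2.5)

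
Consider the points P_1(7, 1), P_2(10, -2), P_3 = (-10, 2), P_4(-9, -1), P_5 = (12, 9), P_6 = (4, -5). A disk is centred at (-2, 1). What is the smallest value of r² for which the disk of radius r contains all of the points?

260

The required radius is the distance from (-2, 1) to the farthest point.
Squared distances: 81, 153, 65, 53, 260, 72.
Maximum is 260, attained at P_5.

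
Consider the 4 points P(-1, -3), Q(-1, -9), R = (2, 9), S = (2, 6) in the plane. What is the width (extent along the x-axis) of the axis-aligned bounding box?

max x = 2, min x = -1, so width = 3.

3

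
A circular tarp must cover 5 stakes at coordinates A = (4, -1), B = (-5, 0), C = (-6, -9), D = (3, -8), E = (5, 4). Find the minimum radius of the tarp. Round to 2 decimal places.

A smallest enclosing disk is always determined by at most three of the input points on its boundary.
The farthest pair is C–E with squared distance 290. The circle on this segment as diameter has centre (-0.5, -2.5) and r² = 290/4 = 72.5.
Check A: distance² to centre = 22.5 ≤ 72.5, so it lies inside.
All remaining points lie in this disk, and no smaller disk contains both endpoints, so this is the minimum enclosing circle.
r = √(72.5) ≈ 8.51.

8.51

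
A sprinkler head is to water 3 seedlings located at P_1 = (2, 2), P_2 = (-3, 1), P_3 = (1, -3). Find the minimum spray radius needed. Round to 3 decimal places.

3.064

Side lengths²: P_1P_2² = 26, P_1P_3² = 26, P_2P_3² = 32.
Since P_2P_3² = 32 < 26 + 26 = 52, the triangle is acute, so the smallest enclosing circle is the circumcircle.
Circumcentre = (-1/6, -1/6), r² = 169/18.
r = √(169/18) ≈ 3.064.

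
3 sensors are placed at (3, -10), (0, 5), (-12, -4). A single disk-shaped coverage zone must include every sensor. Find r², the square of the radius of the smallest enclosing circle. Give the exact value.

Call the three points A, B, C in the order given.
Side lengths²: AB² = 234, AC² = 261, BC² = 225.
Since AC² = 261 < 234 + 225 = 459, the triangle is acute, so the smallest enclosing circle is the circumcircle.
Circumcentre = (-141/46, -157/46), r² = 84825/1058.

84825/1058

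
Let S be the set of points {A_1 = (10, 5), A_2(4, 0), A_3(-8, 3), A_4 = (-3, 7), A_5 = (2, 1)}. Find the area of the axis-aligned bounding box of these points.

x ranges over [-8, 10], width 18.
y ranges over [0, 7], height 7.
Area = 18 × 7 = 126.

126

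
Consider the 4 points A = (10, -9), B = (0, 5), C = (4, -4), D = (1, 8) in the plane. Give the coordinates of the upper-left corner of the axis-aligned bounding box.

x-range [0, 10], y-range [-9, 8].
The upper-left corner is (0, 8).

(0, 8)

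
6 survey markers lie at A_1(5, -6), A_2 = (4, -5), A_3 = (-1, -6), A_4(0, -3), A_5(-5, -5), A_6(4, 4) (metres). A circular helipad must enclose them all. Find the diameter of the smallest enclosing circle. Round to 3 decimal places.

The minimum enclosing circle is determined by three boundary points: A_1, A_5, A_6.
Their circumcentre is (9/22, -31/22) with r² = 10201/242.
The farthest remaining point A_2 is at distance² 6241/242 ≤ 10201/242.
Diameter = 2r = 2√(10201/242) ≈ 12.985.

12.985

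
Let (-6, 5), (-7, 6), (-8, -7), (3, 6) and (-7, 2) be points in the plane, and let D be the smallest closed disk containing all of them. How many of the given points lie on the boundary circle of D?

By Welzl's lemma the MEC is supported by two points (diametrically opposite) or three points (on a circumcircle).
The farthest pair is (-8, -7)–(3, 6) with squared distance 290. The circle on this segment as diameter has centre (-2.5, -0.5) and r² = 290/4 = 72.5.
Check (-6, 5): distance² to centre = 42.5 ≤ 72.5, so it lies inside.
All remaining points lie in this disk, and no smaller disk contains both endpoints, so this is the minimum enclosing circle.
The points at distance exactly r from the centre are (-8, -7), (3, 6) — 2 points.

2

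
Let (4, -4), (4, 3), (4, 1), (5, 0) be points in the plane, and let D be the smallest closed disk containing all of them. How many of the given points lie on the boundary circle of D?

2

The minimum enclosing circle of a finite set is fixed by two of the points (as a diameter) or three (as a circumcircle).
The farthest pair is (4, -4)–(4, 3) with squared distance 49. The circle on this segment as diameter has centre (4, -0.5) and r² = 49/4 = 12.25.
Check (4, 1): distance² to centre = 2.25 ≤ 12.25, so it lies inside.
All remaining points lie in this disk, and no smaller disk contains both endpoints, so this is the minimum enclosing circle.
The points at distance exactly r from the centre are (4, -4), (4, 3) — 2 points.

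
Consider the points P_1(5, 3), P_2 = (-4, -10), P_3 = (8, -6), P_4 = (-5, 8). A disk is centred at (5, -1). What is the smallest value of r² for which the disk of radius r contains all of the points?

181

The required radius is the distance from (5, -1) to the farthest point.
Squared distances: 16, 162, 34, 181.
Maximum is 181, attained at P_4.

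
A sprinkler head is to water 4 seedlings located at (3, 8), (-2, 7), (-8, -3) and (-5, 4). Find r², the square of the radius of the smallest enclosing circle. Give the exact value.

The farthest pair is (3, 8)–(-8, -3) with squared distance 242. The circle on this segment as diameter has centre (-2.5, 2.5) and r² = 242/4 = 60.5.
Check (-2, 7): distance² to centre = 20.5 ≤ 60.5, so it lies inside.
All remaining points lie in this disk, and no smaller disk contains both endpoints, so this is the minimum enclosing circle.

60.5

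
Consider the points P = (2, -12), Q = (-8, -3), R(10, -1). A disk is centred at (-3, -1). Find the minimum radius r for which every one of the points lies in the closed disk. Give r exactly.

13

The required radius is the distance from (-3, -1) to the farthest point.
Squared distances: 146, 29, 169.
Maximum is 169, attained at R.
r = √169 = 13.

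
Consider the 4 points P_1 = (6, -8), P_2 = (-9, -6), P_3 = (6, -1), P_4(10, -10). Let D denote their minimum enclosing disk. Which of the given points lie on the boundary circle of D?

P_2, P_4

A smallest enclosing disk is always determined by at most three of the input points on its boundary.
The farthest pair is P_2–P_4 with squared distance 377. The circle on this segment as diameter has centre (0.5, -8) and r² = 377/4 = 94.25.
Check P_1: distance² to centre = 30.25 ≤ 94.25, so it lies inside.
All remaining points lie in this disk, and no smaller disk contains both endpoints, so this is the minimum enclosing circle.
The points at distance exactly r from the centre are P_2, P_4 — 2 points.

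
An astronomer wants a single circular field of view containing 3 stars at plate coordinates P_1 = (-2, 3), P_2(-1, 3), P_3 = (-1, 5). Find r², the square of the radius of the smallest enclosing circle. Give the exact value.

Side lengths²: P_1P_2² = 1, P_1P_3² = 5, P_2P_3² = 4.
Since P_1P_3² = 5 ≥ 4 + 1 = 5, the angle opposite P_1P_3 is not acute, so the smallest enclosing circle has P_1P_3 as diameter.
Centre = midpoint of P_1P_3 = (-1.5, 4), r² = 5/4 = 1.25.

1.25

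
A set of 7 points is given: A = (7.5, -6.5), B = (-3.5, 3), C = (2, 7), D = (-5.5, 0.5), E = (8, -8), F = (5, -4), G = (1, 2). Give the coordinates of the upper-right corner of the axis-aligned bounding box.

(8, 7)

x-range [-5.5, 8], y-range [-8, 7].
The upper-right corner is (8, 7).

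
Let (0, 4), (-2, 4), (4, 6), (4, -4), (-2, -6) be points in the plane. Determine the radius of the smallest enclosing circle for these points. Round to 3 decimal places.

6.708

By Welzl's lemma the MEC is supported by two points (diametrically opposite) or three points (on a circumcircle).
The farthest pair is (4, 6)–(-2, -6) with squared distance 180. The circle on this segment as diameter has centre (1, 0) and r² = 180/4 = 45.
Check (0, 4): distance² to centre = 17 ≤ 45, so it lies inside.
All remaining points lie in this disk, and no smaller disk contains both endpoints, so this is the minimum enclosing circle.
r = √45 ≈ 6.708.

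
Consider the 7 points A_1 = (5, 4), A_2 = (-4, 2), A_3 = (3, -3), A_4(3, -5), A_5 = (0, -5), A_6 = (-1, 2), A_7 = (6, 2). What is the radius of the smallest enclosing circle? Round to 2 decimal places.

The minimum enclosing circle is determined by three boundary points: A_1, A_2, A_4.
Their circumcentre is (25/22, 3/22) with r² = 7225/242.
The farthest remaining point A_5 is at distance² 6697/242 ≤ 7225/242.
r = √(7225/242) ≈ 5.46.

5.46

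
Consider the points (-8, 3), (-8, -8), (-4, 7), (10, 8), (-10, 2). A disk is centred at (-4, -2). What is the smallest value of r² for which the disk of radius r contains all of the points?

296

The required radius is the distance from (-4, -2) to the farthest point.
Squared distances: 41, 52, 81, 296, 52.
Maximum is 296, attained at (10, 8).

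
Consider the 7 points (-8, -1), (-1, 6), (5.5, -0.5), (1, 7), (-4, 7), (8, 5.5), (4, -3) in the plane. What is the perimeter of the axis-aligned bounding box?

Width = max x − min x = 8 − (-8) = 16.
Height = max y − min y = 7 − (-3) = 10.
Perimeter = 2(16 + 10) = 52.

52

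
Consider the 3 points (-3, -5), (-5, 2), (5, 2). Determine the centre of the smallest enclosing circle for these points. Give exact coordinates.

Call the three points A, B, C in the order given.
Side lengths²: AB² = 53, AC² = 113, BC² = 100.
Since AC² = 113 < 100 + 53 = 153, the triangle is acute, so the smallest enclosing circle is the circumcircle.
Circumcentre = (0, -5/14), r² = 5989/196.
Centre = (0, -5/14).

(0, -5/14)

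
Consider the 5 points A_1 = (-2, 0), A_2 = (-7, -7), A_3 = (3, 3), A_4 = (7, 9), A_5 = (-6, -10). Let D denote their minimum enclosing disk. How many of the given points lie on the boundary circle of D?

2

The farthest pair is A_4–A_5 with squared distance 530. The circle on this segment as diameter has centre (0.5, -0.5) and r² = 530/4 = 132.5.
Check A_1: distance² to centre = 6.5 ≤ 132.5, so it lies inside.
All remaining points lie in this disk, and no smaller disk contains both endpoints, so this is the minimum enclosing circle.
The points at distance exactly r from the centre are A_4, A_5 — 2 points.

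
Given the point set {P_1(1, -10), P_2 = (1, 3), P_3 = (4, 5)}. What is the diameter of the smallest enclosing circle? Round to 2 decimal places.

15.30

Side lengths²: P_1P_2² = 169, P_1P_3² = 234, P_2P_3² = 13.
Since P_1P_3² = 234 ≥ 169 + 13 = 182, the angle opposite P_1P_3 is not acute, so the smallest enclosing circle has P_1P_3 as diameter.
Centre = midpoint of P_1P_3 = (2.5, -2.5), r² = 234/4 = 58.5.
Diameter = 2r = 2√(58.5) ≈ 15.30.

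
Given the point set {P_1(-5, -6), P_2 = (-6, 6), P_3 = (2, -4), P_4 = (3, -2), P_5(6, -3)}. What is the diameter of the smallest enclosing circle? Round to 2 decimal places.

15.26

The minimum enclosing circle is determined by three boundary points: P_1, P_2, P_5.
Their circumcentre is (-5/6, 7/18) with r² = 9425/162.
The farthest remaining point P_3 is at distance² 4421/162 ≤ 9425/162.
Diameter = 2r = 2√(9425/162) ≈ 15.26.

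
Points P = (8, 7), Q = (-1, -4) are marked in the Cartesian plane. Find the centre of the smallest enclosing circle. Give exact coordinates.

(3.5, 1.5)

The smallest circle enclosing two points has them as diameter endpoints.
Centre = midpoint = (3.5, 1.5); r² = |PQ|²/4 = 202/4 = 50.5.
Centre = (3.5, 1.5).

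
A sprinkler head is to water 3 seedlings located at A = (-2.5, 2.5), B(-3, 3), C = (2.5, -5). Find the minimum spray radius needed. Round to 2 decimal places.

Side lengths²: AB² = 0.5, AC² = 81.25, BC² = 94.25.
Since BC² = 94.25 ≥ 81.25 + 0.5 = 81.75, the angle opposite BC is not acute, so the smallest enclosing circle has BC as diameter.
Centre = midpoint of BC = (-0.25, -1), r² = 94.25/4 = 23.5625.
r = √(23.5625) ≈ 4.85.

4.85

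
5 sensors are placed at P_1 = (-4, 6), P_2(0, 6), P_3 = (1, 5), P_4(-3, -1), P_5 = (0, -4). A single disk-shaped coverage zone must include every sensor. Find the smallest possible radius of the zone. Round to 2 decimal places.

By Welzl's lemma the MEC is supported by two points (diametrically opposite) or three points (on a circumcircle).
The farthest pair is P_1–P_5 with squared distance 116. The circle on this segment as diameter has centre (-2, 1) and r² = 116/4 = 29.
Check P_2: distance² to centre = 29 ≤ 29, so it lies inside.
All remaining points lie in this disk, and no smaller disk contains both endpoints, so this is the minimum enclosing circle.
r = √29 ≈ 5.39.

5.39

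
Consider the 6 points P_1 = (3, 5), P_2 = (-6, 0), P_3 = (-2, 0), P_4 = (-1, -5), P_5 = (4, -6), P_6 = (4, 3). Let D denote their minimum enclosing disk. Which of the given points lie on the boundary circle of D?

P_1, P_2, P_5

A smallest enclosing disk is always determined by at most three of the input points on its boundary.
The minimum enclosing circle is determined by three boundary points: P_1, P_2, P_5.
Their circumcentre is (17/52, -41/52) with r² = 54961/1352.
The farthest remaining point P_6 is at distance² 37645/1352 ≤ 54961/1352.
The points at distance exactly r from the centre are P_1, P_2, P_5 — 3 points.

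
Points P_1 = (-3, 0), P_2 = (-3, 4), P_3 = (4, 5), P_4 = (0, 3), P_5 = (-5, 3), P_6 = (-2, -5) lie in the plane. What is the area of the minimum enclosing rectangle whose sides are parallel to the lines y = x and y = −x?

88

In coordinates u = x + y, v = x − y the rectangle is axis-aligned; the map (x,y)→(u,v) scales areas by 2.
u-values: -3, 1, 9, 3, -2, -7; range = 9 − (-7) = 16.
v-values: -3, -7, -1, -3, -8, 3; range = 3 − (-8) = 11.
Area = (16 × 11) / 2 = 88.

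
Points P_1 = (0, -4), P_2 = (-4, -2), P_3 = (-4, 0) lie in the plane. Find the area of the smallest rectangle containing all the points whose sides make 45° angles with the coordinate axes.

In coordinates u = x + y, v = x − y the rectangle is axis-aligned; the map (x,y)→(u,v) scales areas by 2.
u-values: -4, -6, -4; range = -4 − (-6) = 2.
v-values: 4, -2, -4; range = 4 − (-4) = 8.
Area = (2 × 8) / 2 = 8.

8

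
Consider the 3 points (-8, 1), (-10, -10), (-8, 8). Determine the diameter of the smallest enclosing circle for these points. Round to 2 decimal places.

18.11

Call the three points A, B, C in the order given.
Side lengths²: AB² = 125, AC² = 49, BC² = 328.
Since BC² = 328 ≥ 125 + 49 = 174, the angle opposite BC is not acute, so the smallest enclosing circle has BC as diameter.
Centre = midpoint of BC = (-9, -1), r² = 328/4 = 82.
Diameter = 2r = 2√82 ≈ 18.11.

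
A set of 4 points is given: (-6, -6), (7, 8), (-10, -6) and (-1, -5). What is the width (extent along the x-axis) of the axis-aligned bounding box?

max x = 7, min x = -10, so width = 17.

17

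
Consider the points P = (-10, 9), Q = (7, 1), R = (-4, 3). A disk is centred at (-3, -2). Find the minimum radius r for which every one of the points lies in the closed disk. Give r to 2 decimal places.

13.04

The required radius is the distance from (-3, -2) to the farthest point.
Squared distances: 170, 109, 26.
Maximum is 170, attained at P.
r = √170 ≈ 13.04.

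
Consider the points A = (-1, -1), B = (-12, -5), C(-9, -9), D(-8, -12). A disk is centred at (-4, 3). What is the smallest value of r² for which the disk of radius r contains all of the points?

The required radius is the distance from (-4, 3) to the farthest point.
Squared distances: 25, 128, 169, 241.
Maximum is 241, attained at D.

241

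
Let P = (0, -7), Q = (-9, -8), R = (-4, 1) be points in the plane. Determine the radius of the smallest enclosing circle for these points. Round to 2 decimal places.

5.49

Side lengths²: PQ² = 82, PR² = 80, QR² = 106.
Since QR² = 106 < 82 + 80 = 162, the triangle is acute, so the smallest enclosing circle is the circumcircle.
Circumcentre = (-92/19, -84/19), r² = 10865/361.
r = √(10865/361) ≈ 5.49.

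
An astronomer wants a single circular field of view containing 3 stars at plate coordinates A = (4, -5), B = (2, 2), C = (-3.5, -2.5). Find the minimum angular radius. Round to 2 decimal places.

4.31

Side lengths²: AB² = 53, AC² = 62.5, BC² = 50.5.
Since AC² = 62.5 < 53 + 50.5 = 103.5, the triangle is acute, so the smallest enclosing circle is the circumcircle.
Circumcentre = (15/19, -81/38), r² = 26765/1444.
r = √(26765/1444) ≈ 4.31.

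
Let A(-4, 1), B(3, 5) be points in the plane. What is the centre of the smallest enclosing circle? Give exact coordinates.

The smallest circle enclosing two points has them as diameter endpoints.
Centre = midpoint = (-0.5, 3); r² = |AB|²/4 = 65/4 = 16.25.
Centre = (-0.5, 3).

(-0.5, 3)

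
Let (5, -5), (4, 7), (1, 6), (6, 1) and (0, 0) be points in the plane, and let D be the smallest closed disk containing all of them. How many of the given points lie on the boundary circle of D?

A smallest enclosing disk is always determined by at most three of the input points on its boundary.
The minimum enclosing circle is determined by three boundary points: (5, -5), (4, 7), (1, 6).
Their circumcentre is (321/74, 73/74) with r² = 99325/2738.
The farthest remaining point (0, 0) is at distance² 54185/2738 ≤ 99325/2738.
The points at distance exactly r from the centre are (5, -5), (4, 7), (1, 6) — 3 points.

3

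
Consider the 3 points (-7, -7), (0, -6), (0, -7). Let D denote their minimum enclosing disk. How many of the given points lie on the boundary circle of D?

3

Call the three points A, B, C in the order given.
Side lengths²: AB² = 50, AC² = 49, BC² = 1.
Since AB² = 50 ≥ 49 + 1 = 50, the angle opposite AB is not acute, so the smallest enclosing circle has AB as diameter.
Centre = midpoint of AB = (-3.5, -6.5), r² = 50/4 = 12.5.
The points at distance exactly r from the centre are (-7, -7), (0, -6), (0, -7) — 3 points.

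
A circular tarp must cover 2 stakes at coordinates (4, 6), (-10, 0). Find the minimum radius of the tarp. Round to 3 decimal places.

The smallest circle enclosing two points has them as diameter endpoints.
Centre = midpoint = (-3, 3); r² = |(4, 6)−(-10, 0)|²/4 = 232/4 = 58.
r = √58 ≈ 7.616.

7.616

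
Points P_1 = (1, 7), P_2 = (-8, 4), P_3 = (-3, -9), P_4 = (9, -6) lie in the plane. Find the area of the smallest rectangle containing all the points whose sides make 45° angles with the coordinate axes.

270

In coordinates u = x + y, v = x − y the rectangle is axis-aligned; the map (x,y)→(u,v) scales areas by 2.
u-values: 8, -4, -12, 3; range = 8 − (-12) = 20.
v-values: -6, -12, 6, 15; range = 15 − (-12) = 27.
Area = (20 × 27) / 2 = 270.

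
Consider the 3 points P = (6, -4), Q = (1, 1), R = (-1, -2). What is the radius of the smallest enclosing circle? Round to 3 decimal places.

Side lengths²: PQ² = 50, PR² = 53, QR² = 13.
Since PR² = 53 < 50 + 13 = 63, the triangle is acute, so the smallest enclosing circle is the circumcircle.
Circumcentre = (2.7, -2.3), r² = 13.78.
r = √(13.78) ≈ 3.712.

3.712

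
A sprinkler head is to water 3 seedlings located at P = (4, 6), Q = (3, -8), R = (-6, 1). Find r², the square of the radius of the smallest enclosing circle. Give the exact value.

Side lengths²: PQ² = 197, PR² = 125, QR² = 162.
Since PQ² = 197 < 162 + 125 = 287, the triangle is acute, so the smallest enclosing circle is the circumcircle.
Circumcentre = (7/6, -5/6), r² = 985/18.

985/18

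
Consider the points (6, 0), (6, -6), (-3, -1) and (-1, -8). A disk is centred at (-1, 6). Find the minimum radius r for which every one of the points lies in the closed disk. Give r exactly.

14

The required radius is the distance from (-1, 6) to the farthest point.
Squared distances: 85, 193, 53, 196.
Maximum is 196, attained at (-1, -8).
r = √196 = 14.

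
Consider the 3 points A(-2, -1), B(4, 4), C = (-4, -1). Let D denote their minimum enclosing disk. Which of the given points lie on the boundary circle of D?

B, C

Side lengths²: AB² = 61, AC² = 4, BC² = 89.
Since BC² = 89 ≥ 61 + 4 = 65, the angle opposite BC is not acute, so the smallest enclosing circle has BC as diameter.
Centre = midpoint of BC = (0, 1.5), r² = 89/4 = 22.25.
The points at distance exactly r from the centre are B, C — 2 points.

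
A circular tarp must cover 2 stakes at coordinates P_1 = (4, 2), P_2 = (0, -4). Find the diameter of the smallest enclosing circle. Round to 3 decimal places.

The smallest circle enclosing two points has them as diameter endpoints.
Centre = midpoint = (2, -1); r² = |P_1P_2|²/4 = 52/4 = 13.
Diameter = 2r = 2√13 ≈ 7.211.

7.211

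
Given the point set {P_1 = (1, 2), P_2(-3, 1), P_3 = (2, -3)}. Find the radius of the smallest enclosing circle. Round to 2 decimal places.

3.21

Side lengths²: P_1P_2² = 17, P_1P_3² = 26, P_2P_3² = 41.
Since P_2P_3² = 41 < 26 + 17 = 43, the triangle is acute, so the smallest enclosing circle is the circumcircle.
Circumcentre = (-17/42, -37/42), r² = 9061/882.
r = √(9061/882) ≈ 3.21.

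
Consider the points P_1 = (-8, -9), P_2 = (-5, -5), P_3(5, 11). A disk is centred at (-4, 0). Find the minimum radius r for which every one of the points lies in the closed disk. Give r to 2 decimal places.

The required radius is the distance from (-4, 0) to the farthest point.
Squared distances: 97, 26, 202.
Maximum is 202, attained at P_3.
r = √202 ≈ 14.21.

14.21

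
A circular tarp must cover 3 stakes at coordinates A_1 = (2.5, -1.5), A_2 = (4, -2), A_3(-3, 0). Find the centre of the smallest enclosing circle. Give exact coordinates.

Side lengths²: A_1A_2² = 2.5, A_1A_3² = 32.5, A_2A_3² = 53.
Since A_2A_3² = 53 ≥ 32.5 + 2.5 = 35, the angle opposite A_2A_3 is not acute, so the smallest enclosing circle has A_2A_3 as diameter.
Centre = midpoint of A_2A_3 = (0.5, -1), r² = 53/4 = 13.25.
Centre = (0.5, -1).

(0.5, -1)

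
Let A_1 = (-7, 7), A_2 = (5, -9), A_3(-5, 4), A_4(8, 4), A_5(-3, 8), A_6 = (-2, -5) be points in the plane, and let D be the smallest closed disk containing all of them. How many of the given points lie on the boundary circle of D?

The minimum enclosing circle of a finite set is fixed by two of the points (as a diameter) or three (as a circumcircle).
The minimum enclosing circle is determined by three boundary points: A_1, A_2, A_4.
Their circumcentre is (-13/17, -14/17) with r² = 28925/289.
The farthest remaining point A_5 is at distance² 23944/289 ≤ 28925/289.
The points at distance exactly r from the centre are A_1, A_2, A_4 — 3 points.

3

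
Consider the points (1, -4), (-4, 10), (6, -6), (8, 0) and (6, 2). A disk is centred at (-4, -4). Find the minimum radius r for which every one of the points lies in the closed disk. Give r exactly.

The required radius is the distance from (-4, -4) to the farthest point.
Squared distances: 25, 196, 104, 160, 136.
Maximum is 196, attained at (-4, 10).
r = √196 = 14.

14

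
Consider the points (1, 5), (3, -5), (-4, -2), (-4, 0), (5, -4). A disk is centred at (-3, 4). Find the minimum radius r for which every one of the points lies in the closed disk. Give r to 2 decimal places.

The required radius is the distance from (-3, 4) to the farthest point.
Squared distances: 17, 117, 37, 17, 128.
Maximum is 128, attained at (5, -4).
r = √128 ≈ 11.31.

11.31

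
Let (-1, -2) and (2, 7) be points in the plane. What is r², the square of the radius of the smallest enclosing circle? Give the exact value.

The smallest circle enclosing two points has them as diameter endpoints.
Centre = midpoint = (0.5, 2.5); r² = |(-1, -2)−(2, 7)|²/4 = 90/4 = 22.5.

22.5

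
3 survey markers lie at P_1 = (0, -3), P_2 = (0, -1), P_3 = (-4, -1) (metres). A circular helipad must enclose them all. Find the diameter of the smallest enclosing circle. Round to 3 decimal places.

Side lengths²: P_1P_2² = 4, P_1P_3² = 20, P_2P_3² = 16.
Since P_1P_3² = 20 ≥ 16 + 4 = 20, the angle opposite P_1P_3 is not acute, so the smallest enclosing circle has P_1P_3 as diameter.
Centre = midpoint of P_1P_3 = (-2, -2), r² = 20/4 = 5.
Diameter = 2r = 2√5 ≈ 4.472.

4.472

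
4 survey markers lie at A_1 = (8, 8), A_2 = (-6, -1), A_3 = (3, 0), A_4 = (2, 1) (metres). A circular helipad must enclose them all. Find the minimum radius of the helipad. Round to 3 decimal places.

8.322

The farthest pair is A_1–A_2 with squared distance 277. The circle on this segment as diameter has centre (1, 3.5) and r² = 277/4 = 69.25.
Check A_3: distance² to centre = 16.25 ≤ 69.25, so it lies inside.
All remaining points lie in this disk, and no smaller disk contains both endpoints, so this is the minimum enclosing circle.
r = √(69.25) ≈ 8.322.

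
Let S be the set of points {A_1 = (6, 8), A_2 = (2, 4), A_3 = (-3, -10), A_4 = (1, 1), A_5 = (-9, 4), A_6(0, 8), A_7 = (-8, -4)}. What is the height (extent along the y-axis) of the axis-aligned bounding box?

18

max y = 8, min y = -10, so height = 18.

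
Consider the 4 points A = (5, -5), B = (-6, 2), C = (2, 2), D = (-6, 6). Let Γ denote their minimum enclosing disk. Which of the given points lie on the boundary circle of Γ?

A smallest enclosing disk is always determined by at most three of the input points on its boundary.
The farthest pair is A–D with squared distance 242. The circle on this segment as diameter has centre (-0.5, 0.5) and r² = 242/4 = 60.5.
Check B: distance² to centre = 32.5 ≤ 60.5, so it lies inside.
All remaining points lie in this disk, and no smaller disk contains both endpoints, so this is the minimum enclosing circle.
The points at distance exactly r from the centre are A, D — 2 points.

A, D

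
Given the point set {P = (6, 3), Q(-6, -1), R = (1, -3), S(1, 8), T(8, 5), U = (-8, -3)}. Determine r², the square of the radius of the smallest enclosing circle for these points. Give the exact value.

80

A smallest enclosing disk is always determined by at most three of the input points on its boundary.
The farthest pair is T–U with squared distance 320. The circle on this segment as diameter has centre (0, 1) and r² = 320/4 = 80.
Check P: distance² to centre = 40 ≤ 80, so it lies inside.
All remaining points lie in this disk, and no smaller disk contains both endpoints, so this is the minimum enclosing circle.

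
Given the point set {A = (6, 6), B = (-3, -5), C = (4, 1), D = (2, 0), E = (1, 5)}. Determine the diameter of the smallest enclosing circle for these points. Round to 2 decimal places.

The minimum enclosing circle of a finite set is fixed by two of the points (as a diameter) or three (as a circumcircle).
The farthest pair is A–B with squared distance 202. The circle on this segment as diameter has centre (1.5, 0.5) and r² = 202/4 = 50.5.
Check C: distance² to centre = 6.5 ≤ 50.5, so it lies inside.
All remaining points lie in this disk, and no smaller disk contains both endpoints, so this is the minimum enclosing circle.
Diameter = 2r = 2√(50.5) ≈ 14.21.

14.21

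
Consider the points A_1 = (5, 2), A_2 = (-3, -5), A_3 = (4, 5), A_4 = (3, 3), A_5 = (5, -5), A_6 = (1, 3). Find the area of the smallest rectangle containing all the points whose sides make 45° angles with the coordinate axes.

102

In coordinates u = x + y, v = x − y the rectangle is axis-aligned; the map (x,y)→(u,v) scales areas by 2.
u-values: 7, -8, 9, 6, 0, 4; range = 9 − (-8) = 17.
v-values: 3, 2, -1, 0, 10, -2; range = 10 − (-2) = 12.
Area = (17 × 12) / 2 = 102.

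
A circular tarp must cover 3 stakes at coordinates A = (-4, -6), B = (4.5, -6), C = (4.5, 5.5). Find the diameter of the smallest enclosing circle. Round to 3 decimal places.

14.300

Side lengths²: AB² = 72.25, AC² = 204.5, BC² = 132.25.
Since AC² = 204.5 ≥ 132.25 + 72.25 = 204.5, the angle opposite AC is not acute, so the smallest enclosing circle has AC as diameter.
Centre = midpoint of AC = (0.25, -0.25), r² = 204.5/4 = 51.125.
Diameter = 2r = 2√(51.125) ≈ 14.300.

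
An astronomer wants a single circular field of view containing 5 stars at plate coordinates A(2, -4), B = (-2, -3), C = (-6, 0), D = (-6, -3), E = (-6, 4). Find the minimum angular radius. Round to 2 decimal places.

5.66

A smallest enclosing disk is always determined by at most three of the input points on its boundary.
The farthest pair is A–E with squared distance 128. The circle on this segment as diameter has centre (-2, 0) and r² = 128/4 = 32.
Check B: distance² to centre = 9 ≤ 32, so it lies inside.
All remaining points lie in this disk, and no smaller disk contains both endpoints, so this is the minimum enclosing circle.
r = √32 ≈ 5.66.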